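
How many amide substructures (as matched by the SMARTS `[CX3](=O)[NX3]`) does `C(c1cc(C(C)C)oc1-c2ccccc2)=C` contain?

0

[CX3](=O)[NX3] is the SMARTS for an amide: a carbonyl carbon bonded to a trivalent nitrogen.
No fragment in the molecule satisfies every constraint, giving 0 matches.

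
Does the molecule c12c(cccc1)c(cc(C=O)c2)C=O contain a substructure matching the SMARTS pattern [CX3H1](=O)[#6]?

Yes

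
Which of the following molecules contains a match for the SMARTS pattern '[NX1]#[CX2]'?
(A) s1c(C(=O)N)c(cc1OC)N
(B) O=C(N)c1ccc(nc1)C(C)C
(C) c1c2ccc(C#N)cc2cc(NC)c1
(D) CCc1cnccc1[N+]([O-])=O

C

[NX1]#[CX2] describes a nitrogen triple-bonded to a two-connected carbon (a nitrile).
(A) has a primary amino group (-NH2) but the nitrogen is NX3 (three connections), not NX1 triple-bonded.
(B) has a primary amide (-C(=O)NH2) but the nitrogen is NX3, not NX1.
(C) contains a nitrile (-C#N), which satisfies every atom and bond constraint.
(D) has a nitro group (-[N+](=O)[O-]) but there is no C#N triple bond.
So the answer is (C).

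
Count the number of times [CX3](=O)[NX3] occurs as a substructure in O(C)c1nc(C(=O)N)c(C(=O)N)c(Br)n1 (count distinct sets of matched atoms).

2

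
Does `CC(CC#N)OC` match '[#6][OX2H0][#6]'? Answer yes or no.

The pattern [#6][OX2H0][#6] describes an aliphatic oxygen bridging two carbons with no H on the oxygen — an ether.
The molecule carries a methoxy ether (-OCH3), whose atoms satisfy every constraint of the query, so the pattern matches.

Yes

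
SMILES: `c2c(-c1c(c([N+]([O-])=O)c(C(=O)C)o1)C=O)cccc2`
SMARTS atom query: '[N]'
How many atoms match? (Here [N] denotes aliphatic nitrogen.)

The query [N] means: uppercase N matches aliphatic (non-aromatic) nitrogen only.
Check the 19 heavy atoms by environment: 1× o (aromatic) → no; 10× c (aromatic) → no; 3× C → no; 3× O → no; 1× N (charge +1) → match; 1× O (charge -1) → no.
That gives 1 matching atom.

1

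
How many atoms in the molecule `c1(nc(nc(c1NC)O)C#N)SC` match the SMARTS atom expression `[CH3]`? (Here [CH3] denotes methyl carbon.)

2

The query [CH3] means: aliphatic carbon with exactly three hydrogens.
Check the 13 heavy atoms by environment: 2× n (aromatic, H0) → no; 4× c (aromatic, H0) → no; 1× O (H1) → no; 1× N (H1) → no; 2× C (H3) → match; 1× C (H0) → no; 1× N (H0) → no; 1× S (H0) → no.
That gives 2 matching atoms.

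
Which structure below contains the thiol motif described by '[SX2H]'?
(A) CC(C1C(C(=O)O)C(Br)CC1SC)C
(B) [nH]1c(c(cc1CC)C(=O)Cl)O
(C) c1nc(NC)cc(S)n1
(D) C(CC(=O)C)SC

[SX2H] describes an aliphatic sulfur with two connections, one being H (a thiol).
(A) has a methylthio ether (-SCH3) but the sulfur has H0 (bonded to two carbons), not H1.
(B) has a hydroxyl group (-OH) but it is an -OH, not an -SH.
(C) contains a thiol (-SH), which satisfies every atom and bond constraint.
(D) has a methylthio ether (-SCH3) but the sulfur has H0 (bonded to two carbons), not H1.
So the answer is (C).

C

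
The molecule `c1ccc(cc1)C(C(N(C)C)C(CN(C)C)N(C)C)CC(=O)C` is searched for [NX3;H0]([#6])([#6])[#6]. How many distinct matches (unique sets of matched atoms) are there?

3

[NX3;H0]([#6])([#6])[#6] is the SMARTS for a tertiary amine: a trivalent nitrogen with no H, bonded to three carbons.
The molecule carries 3 separate instances of a dimethylamino group (-N(CH3)2) meeting every constraint; each maps to a distinct set of atoms, giving 3 matches.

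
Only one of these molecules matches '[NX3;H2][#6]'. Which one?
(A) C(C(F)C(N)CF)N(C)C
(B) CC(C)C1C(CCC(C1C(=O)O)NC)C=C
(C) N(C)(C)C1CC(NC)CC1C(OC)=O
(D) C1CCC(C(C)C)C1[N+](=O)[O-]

A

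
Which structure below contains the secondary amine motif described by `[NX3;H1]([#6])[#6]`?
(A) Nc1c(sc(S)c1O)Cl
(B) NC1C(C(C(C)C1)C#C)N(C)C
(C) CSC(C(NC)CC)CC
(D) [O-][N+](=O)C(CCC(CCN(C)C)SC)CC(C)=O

C

[NX3;H1]([#6])[#6] describes a trivalent nitrogen with one H, bonded to two carbons (a secondary amine).
(A) has a primary amino group (-NH2) but the nitrogen has H2 and only one carbon neighbour.
(B) has a dimethylamino group (-N(CH3)2) but the nitrogen has H0, not H1.
(C) contains an N-methylamino group (-NHCH3), which satisfies every atom and bond constraint.
(D) has a dimethylamino group (-N(CH3)2) but the nitrogen has H0, not H1.
So the answer is (C).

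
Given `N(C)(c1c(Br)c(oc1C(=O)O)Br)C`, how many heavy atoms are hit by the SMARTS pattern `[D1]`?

The query [D1] means: atom with exactly one heavy-atom neighbour (degree 1).
Check the 13 heavy atoms by environment: 1× o (aromatic, D2) → no; 4× c (aromatic, D3) → no; 2× Br (D1) → match; 1× C (D3) → no; 2× O (D1) → match; 1× N (D3) → no; 2× C (D1) → match.
Summing the matching environments: 2 + 2 + 2 = 6 matching atoms.

6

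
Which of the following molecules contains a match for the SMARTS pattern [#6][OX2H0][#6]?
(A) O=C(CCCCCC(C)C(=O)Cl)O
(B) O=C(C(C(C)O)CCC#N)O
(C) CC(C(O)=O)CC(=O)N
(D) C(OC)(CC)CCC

D

[#6][OX2H0][#6] describes an aliphatic oxygen bridging two carbons with no H on the oxygen (an ether).
(A) has a carboxylic acid group (-C(=O)OH) but the -OH oxygen has H1; the =O is OX1, not OX2.
(B) has a hydroxyl group (-OH) but the oxygen has H1, not H0 bridging two carbons.
(C) has a carboxylic acid group (-C(=O)OH) but the -OH oxygen has H1; the =O is OX1, not OX2.
(D) contains a methoxy ether (-OCH3), which satisfies every atom and bond constraint.
So the answer is (D).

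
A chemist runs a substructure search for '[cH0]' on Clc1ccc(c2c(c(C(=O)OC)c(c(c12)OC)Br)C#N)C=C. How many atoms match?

8

The query [cH0] means: aromatic carbon with no attached hydrogen (substituted or ring-fusion).
Check the 22 heavy atoms by environment: 8× c (aromatic, H0) → match; 2× c (aromatic, H1) → no; 2× C (H0) → no; 1× N (H0) → no; 1× Cl (H0) → no; 1× C (H1) → no; 1× C (H2) → no; 1× Br (H0) → no; 3× O (H0) → no; 2× C (H3) → no.
That gives 8 matching atoms.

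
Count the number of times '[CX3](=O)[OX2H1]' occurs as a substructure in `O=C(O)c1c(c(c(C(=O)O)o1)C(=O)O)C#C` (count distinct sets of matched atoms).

3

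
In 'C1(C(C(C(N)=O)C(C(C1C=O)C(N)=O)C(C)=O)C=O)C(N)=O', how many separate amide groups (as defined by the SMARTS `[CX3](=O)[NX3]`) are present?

3

[CX3](=O)[NX3] is the SMARTS for an amide: a carbonyl carbon bonded to a trivalent nitrogen.
The molecule carries 3 separate instances of a primary amide (-C(=O)NH2) meeting every constraint; each maps to a distinct set of atoms, giving 3 matches.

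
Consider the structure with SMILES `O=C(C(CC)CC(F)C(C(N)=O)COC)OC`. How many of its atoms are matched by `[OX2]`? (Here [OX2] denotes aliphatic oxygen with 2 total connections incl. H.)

The query [OX2] means: aliphatic oxygen with two total connections — ether, hydroxyl, or ester single-bond O.
Check the 17 heavy atoms by environment: 9× C (X4) → no; 2× O (X2) → match; 2× C (X3) → no; 2× O (X1) → no; 1× N (X3) → no; 1× F (X1) → no.
That gives 2 matching atoms.

2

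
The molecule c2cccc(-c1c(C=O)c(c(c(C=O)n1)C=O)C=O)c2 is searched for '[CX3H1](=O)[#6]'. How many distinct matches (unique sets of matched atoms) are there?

4

[CX3H1](=O)[#6] is the SMARTS for an aldehyde: an sp2 carbon with one H, double-bonded to O and single-bonded to carbon.
The molecule carries 4 separate instances of an aldehyde (-CHO) meeting every constraint; each maps to a distinct set of atoms, giving 4 matches.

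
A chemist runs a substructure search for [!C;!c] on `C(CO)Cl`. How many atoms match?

2

Check the 4 heavy atoms by environment: 2× C → no; 1× Cl → match; 1× O → match.
Summing the matching environments: 1 + 1 = 2 matching atoms.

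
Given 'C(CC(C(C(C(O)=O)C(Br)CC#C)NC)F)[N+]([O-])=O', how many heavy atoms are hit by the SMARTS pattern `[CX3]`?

1

The query [CX3] means: C with X3: aliphatic carbon with exactly 3 total connections.
Check the 19 heavy atoms by environment: 8× C (X4) → no; 1× F (X1) → no; 1× N (X3) → no; 1× C (X3) → match; 2× O (X1) → no; 1× O (X2) → no; 2× C (X2) → no; 1× N (charge +1, X3) → no; 1× O (charge -1, X1) → no; 1× Br (X1) → no.
That gives 1 matching atom.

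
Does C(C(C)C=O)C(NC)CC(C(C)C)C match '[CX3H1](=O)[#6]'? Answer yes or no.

Yes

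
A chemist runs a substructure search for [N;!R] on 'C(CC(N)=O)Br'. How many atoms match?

1

The query [N;!R] means: aliphatic nitrogen not in a ring.
Check the 6 heavy atoms by environment: 3× C (acyclic) → no; 1× Br (acyclic) → no; 1× O (acyclic) → no; 1× N (acyclic) → match.
That gives 1 matching atom.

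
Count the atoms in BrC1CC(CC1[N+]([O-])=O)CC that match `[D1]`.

The query [D1] means: atom with exactly one heavy-atom neighbour (degree 1).
Check the 11 heavy atoms by environment: 3× C (D2) → no; 3× C (D3) → no; 1× C (D1) → match; 1× Br (D1) → match; 1× N (charge +1, D3) → no; 1× O (charge -1, D1) → match; 1× O (D1) → match.
Summing the matching environments: 1 + 1 + 1 + 1 = 4 matching atoms.

4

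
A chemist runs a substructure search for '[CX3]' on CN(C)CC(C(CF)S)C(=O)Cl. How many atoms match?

1

Check the 12 heavy atoms by environment: 6× C (X4) → no; 1× F (X1) → no; 1× C (X3) → match; 1× O (X1) → no; 1× Cl (X1) → no; 1× S (X2) → no; 1× N (X3) → no.
That gives 1 matching atom.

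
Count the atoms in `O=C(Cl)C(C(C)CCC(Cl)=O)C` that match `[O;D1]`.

The query [O;D1] means: aliphatic oxygen bonded to exactly one heavy atom.
Check the 12 heavy atoms by environment: 2× C (D1) → no; 4× C (D3) → no; 2× C (D2) → no; 2× O (D1) → match; 2× Cl (D1) → no.
That gives 2 matching atoms.

2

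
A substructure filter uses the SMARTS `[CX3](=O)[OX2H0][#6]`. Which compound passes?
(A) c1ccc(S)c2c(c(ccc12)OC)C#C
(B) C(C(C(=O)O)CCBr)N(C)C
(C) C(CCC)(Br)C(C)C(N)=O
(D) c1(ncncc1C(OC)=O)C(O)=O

D

[CX3](=O)[OX2H0][#6] describes a carbonyl carbon bonded to an oxygen that is itself bonded to carbon (no H on that O) (an ester).
(A) has a methoxy ether (-OCH3) but the ether oxygen is not adjacent to a C=O carbon.
(B) has a carboxylic acid group (-C(=O)OH) but the singly-bonded O carries H (OX2H1, not H0).
(C) has a primary amide (-C(=O)NH2) but the carbonyl is bonded to N, not to an O-C linkage.
(D) contains a methyl-ester group (-C(=O)OCH3), which satisfies every atom and bond constraint.
So the answer is (D).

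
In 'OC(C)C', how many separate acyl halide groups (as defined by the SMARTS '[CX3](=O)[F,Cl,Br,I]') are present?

0

[CX3](=O)[F,Cl,Br,I] is the SMARTS for an acyl halide: a carbonyl carbon bonded to a halogen.
No fragment in the molecule satisfies every constraint, giving 0 matches.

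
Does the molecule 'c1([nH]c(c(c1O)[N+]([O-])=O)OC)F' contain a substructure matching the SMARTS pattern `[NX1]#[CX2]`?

No

The pattern [NX1]#[CX2] describes a nitrogen triple-bonded to a two-connected carbon — a nitrile.
The closest candidate here is a nitro group (-[N+](=O)[O-]), but there is no C#N triple bond. No other fragment satisfies the full query, so there is no match.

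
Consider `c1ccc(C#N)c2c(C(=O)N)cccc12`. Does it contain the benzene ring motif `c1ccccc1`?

Yes

The pattern c1ccccc1 describes six aromatic carbons in a ring — a benzene ring.
The required atom environment is present in the molecule, so the pattern matches.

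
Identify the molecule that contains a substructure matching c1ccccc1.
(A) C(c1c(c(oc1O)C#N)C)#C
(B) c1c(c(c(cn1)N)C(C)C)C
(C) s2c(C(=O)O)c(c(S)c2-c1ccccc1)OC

c1ccccc1 describes six aromatic carbons in a ring (a benzene ring).
(A) has a methyl group (-CH3) but no six-membered all-carbon aromatic ring is present.
(B) has a methyl group (-CH3) but no six-membered all-carbon aromatic ring is present.
(C) contains a phenyl ring, which satisfies every atom and bond constraint.
So the answer is (C).

C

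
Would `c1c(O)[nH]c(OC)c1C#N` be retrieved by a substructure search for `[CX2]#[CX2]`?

The pattern [CX2]#[CX2] describes a carbon-carbon triple bond — an alkyne.
The closest candidate here is a nitrile (-C#N), but the triple bond is C#N, not C#C. No other fragment satisfies the full query, so there is no match.

No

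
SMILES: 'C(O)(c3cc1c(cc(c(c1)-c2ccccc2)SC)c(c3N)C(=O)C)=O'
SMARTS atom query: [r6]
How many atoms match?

16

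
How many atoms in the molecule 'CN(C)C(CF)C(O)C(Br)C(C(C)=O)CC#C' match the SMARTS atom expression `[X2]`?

The query [X2] means: any atom with exactly two total connections (bonds + H).
Check the 17 heavy atoms by environment: 9× C (X4) → no; 1× Br (X1) → no; 1× C (X3) → no; 1× O (X1) → no; 1× N (X3) → no; 2× C (X2) → match; 1× F (X1) → no; 1× O (X2) → match.
Summing the matching environments: 2 + 1 = 3 matching atoms.

3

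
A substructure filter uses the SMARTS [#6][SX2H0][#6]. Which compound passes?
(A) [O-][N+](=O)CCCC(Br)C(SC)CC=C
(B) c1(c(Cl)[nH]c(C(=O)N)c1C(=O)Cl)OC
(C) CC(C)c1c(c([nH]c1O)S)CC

[#6][SX2H0][#6] describes an aliphatic sulfur bridging two carbons with no H on the sulfur (a thioether).
(A) contains a methylthio ether (-SCH3), which satisfies every atom and bond constraint.
(B) has a methoxy ether (-OCH3) but the bridging atom is O, not S.
(C) has a thiol (-SH) but the sulfur has H1, not H0 bridging two carbons.
So the answer is (A).

A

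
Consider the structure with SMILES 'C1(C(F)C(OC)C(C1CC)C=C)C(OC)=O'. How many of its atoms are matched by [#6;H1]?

6

The query [#6;H1] means: any carbon bearing exactly one hydrogen.
Check the 16 heavy atoms by environment: 6× C (H1) → match; 1× C (H0) → no; 3× O (H0) → no; 3× C (H3) → no; 1× F (H0) → no; 2× C (H2) → no.
That gives 6 matching atoms.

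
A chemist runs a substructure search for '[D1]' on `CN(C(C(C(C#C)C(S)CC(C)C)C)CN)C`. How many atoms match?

The query [D1] means: atom with exactly one heavy-atom neighbour (degree 1).
Check the 17 heavy atoms by environment: 3× C (D2) → no; 5× C (D3) → no; 6× C (D1) → match; 1× S (D1) → match; 1× N (D3) → no; 1× N (D1) → match.
Summing the matching environments: 6 + 1 + 1 = 8 matching atoms.

8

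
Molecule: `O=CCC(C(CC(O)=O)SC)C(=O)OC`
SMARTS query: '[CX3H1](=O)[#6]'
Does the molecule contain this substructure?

The pattern [CX3H1](=O)[#6] describes an sp2 carbon with one H, double-bonded to O and single-bonded to carbon — an aldehyde.
The molecule carries an aldehyde (-CHO), whose atoms satisfy every constraint of the query, so the pattern matches.

Yes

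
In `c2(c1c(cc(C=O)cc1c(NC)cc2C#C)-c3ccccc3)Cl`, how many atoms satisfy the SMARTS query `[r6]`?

16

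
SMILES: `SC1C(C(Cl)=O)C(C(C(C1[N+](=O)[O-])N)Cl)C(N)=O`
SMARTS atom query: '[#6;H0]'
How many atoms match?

The query [#6;H0] means: any carbon with no attached hydrogen.
Check the 18 heavy atoms by environment: 6× C (H1) → no; 1× S (H1) → no; 2× Cl (H0) → no; 2× N (H2) → no; 2× C (H0) → match; 3× O (H0) → no; 1× N (charge +1, H0) → no; 1× O (charge -1, H0) → no.
That gives 2 matching atoms.

2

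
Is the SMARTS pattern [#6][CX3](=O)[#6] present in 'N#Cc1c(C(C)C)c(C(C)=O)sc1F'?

Yes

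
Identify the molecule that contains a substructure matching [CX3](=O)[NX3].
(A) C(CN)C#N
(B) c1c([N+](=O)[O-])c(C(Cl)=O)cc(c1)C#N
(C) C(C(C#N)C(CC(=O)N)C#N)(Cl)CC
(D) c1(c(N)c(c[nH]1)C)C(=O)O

C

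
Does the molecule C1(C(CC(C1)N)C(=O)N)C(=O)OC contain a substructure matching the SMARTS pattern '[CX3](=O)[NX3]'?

Yes

The pattern [CX3](=O)[NX3] describes a carbonyl carbon bonded to a trivalent nitrogen — an amide.
The molecule carries a primary amide (-C(=O)NH2), whose atoms satisfy every constraint of the query, so the pattern matches.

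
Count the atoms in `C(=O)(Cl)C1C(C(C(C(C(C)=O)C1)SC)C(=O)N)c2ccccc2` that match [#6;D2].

The query [#6;D2] means: any carbon bonded to exactly two heavy atoms.
Check the 23 heavy atoms by environment: 8× C (D3) → no; 1× C (D2) → match; 3× O (D1) → no; 2× C (D1) → no; 1× S (D2) → no; 1× Cl (D1) → no; 1× c (aromatic, D3) → no; 5× c (aromatic, D2) → match; 1× N (D1) → no.
Summing the matching environments: 1 + 5 = 6 matching atoms.

6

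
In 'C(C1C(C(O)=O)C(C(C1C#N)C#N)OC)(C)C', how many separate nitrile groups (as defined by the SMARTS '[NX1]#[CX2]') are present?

[NX1]#[CX2] is the SMARTS for a nitrile: a nitrogen triple-bonded to a two-connected carbon.
The molecule carries 2 separate instances of a nitrile (-C#N) meeting every constraint; each maps to a distinct set of atoms, giving 2 matches.

2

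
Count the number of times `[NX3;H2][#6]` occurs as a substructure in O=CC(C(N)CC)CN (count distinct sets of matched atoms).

2

[NX3;H2][#6] is the SMARTS for a primary amine: a trivalent nitrogen with two H attached to carbon.
The molecule carries 2 separate instances of a primary amino group (-NH2) meeting every constraint; each maps to a distinct set of atoms, giving 2 matches.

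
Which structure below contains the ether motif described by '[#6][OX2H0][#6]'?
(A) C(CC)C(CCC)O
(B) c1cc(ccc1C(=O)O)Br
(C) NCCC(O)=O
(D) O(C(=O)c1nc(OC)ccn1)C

D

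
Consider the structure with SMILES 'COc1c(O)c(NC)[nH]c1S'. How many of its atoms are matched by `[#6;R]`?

4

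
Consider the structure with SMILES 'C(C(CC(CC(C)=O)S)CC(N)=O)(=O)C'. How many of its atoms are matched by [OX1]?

3

Check the 15 heavy atoms by environment: 7× C (X4) → no; 3× C (X3) → no; 3× O (X1) → match; 1× N (X3) → no; 1× S (X2) → no.
That gives 3 matching atoms.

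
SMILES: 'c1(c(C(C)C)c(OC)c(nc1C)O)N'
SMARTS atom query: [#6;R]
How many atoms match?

5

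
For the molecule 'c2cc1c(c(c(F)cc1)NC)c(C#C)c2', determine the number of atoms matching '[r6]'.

10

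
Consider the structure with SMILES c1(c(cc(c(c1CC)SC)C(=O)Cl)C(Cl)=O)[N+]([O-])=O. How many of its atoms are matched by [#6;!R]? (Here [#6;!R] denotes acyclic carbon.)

Check the 19 heavy atoms by environment: 6× c (aromatic, in 6-ring) → no; 5× C (acyclic) → match; 3× O (acyclic) → no; 2× Cl (acyclic) → no; 1× S (acyclic) → no; 1× N (charge +1, acyclic) → no; 1× O (charge -1, acyclic) → no.
That gives 5 matching atoms.

5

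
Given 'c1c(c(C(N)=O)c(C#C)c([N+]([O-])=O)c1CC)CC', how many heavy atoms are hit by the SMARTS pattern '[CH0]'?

2

Check the 18 heavy atoms by environment: 5× c (aromatic, H0) → no; 1× c (aromatic, H1) → no; 2× C (H2) → no; 2× C (H3) → no; 2× C (H0) → match; 1× C (H1) → no; 2× O (H0) → no; 1× N (H2) → no; 1× N (charge +1, H0) → no; 1× O (charge -1, H0) → no.
That gives 2 matching atoms.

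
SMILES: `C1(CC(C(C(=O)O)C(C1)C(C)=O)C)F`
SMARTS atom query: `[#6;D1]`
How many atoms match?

The query [#6;D1] means: carbon bonded to exactly one heavy atom.
Check the 14 heavy atoms by environment: 2× C (D2) → no; 6× C (D3) → no; 3× O (D1) → no; 2× C (D1) → match; 1× F (D1) → no.
That gives 2 matching atoms.

2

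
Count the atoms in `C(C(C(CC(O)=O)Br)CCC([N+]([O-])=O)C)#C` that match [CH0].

The query [CH0] means: aliphatic carbon with no attached hydrogen.
Check the 16 heavy atoms by environment: 1× C (H3) → no; 4× C (H1) → no; 3× C (H2) → no; 2× C (H0) → match; 2× O (H0) → no; 1× O (H1) → no; 1× N (charge +1, H0) → no; 1× O (charge -1, H0) → no; 1× Br (H0) → no.
That gives 2 matching atoms.

2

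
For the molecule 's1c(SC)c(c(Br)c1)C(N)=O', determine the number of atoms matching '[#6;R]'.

4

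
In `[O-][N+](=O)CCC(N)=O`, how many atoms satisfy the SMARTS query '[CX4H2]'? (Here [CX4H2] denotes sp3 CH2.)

2

The query [CX4H2] means: sp3 carbon (X4) with exactly two hydrogens.
Check the 8 heavy atoms by environment: 2× C (H2, X4) → match; 1× N (charge +1, H0, X3) → no; 1× O (charge -1, H0, X1) → no; 2× O (H0, X1) → no; 1× C (H0, X3) → no; 1× N (H2, X3) → no.
That gives 2 matching atoms.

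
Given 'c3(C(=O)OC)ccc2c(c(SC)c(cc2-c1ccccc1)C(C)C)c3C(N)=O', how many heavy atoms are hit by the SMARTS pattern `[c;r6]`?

16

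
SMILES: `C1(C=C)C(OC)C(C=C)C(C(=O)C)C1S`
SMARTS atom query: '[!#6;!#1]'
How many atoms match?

3

The query [!#6;!#1] means: not carbon and not hydrogen — any heteroatom.
Check the 15 heavy atoms by environment: 12× C → no; 2× O → match; 1× S → match.
Summing the matching environments: 2 + 1 = 3 matching atoms.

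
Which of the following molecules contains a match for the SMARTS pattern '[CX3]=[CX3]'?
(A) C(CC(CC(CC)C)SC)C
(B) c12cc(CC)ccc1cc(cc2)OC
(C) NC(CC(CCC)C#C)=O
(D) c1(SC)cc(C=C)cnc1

D

[CX3]=[CX3] describes a non-aromatic C=C double bond between two sp2 carbons (an alkene).
(A) has an ethyl group (-CH2CH3) but its C-C bond is a single bond between CX4 carbons, not CX3=CX3.
(B) has an ethyl group (-CH2CH3) but its C-C bond is a single bond between CX4 carbons, not CX3=CX3.
(C) has an ethynyl group (-C#CH) but the C-C bond is a triple bond, not a double bond.
(D) contains a vinyl group (-CH=CH2), which satisfies every atom and bond constraint.
So the answer is (D).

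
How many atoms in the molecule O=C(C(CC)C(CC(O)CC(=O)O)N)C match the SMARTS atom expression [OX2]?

2

The query [OX2] means: aliphatic oxygen with two total connections — ether, hydroxyl, or ester single-bond O.
Check the 15 heavy atoms by environment: 8× C (X4) → no; 1× N (X3) → no; 2× C (X3) → no; 2× O (X1) → no; 2× O (X2) → match.
That gives 2 matching atoms.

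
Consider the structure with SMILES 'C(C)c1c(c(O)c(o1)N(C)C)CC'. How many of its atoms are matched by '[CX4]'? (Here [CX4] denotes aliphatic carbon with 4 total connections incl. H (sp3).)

6

The query [CX4] means: C with X4: aliphatic carbon with exactly 4 total connections (bonds + H).
Check the 13 heavy atoms by environment: 1× o (aromatic, X2) → no; 4× c (aromatic, X3) → no; 6× C (X4) → match; 1× O (X2) → no; 1× N (X3) → no.
That gives 6 matching atoms.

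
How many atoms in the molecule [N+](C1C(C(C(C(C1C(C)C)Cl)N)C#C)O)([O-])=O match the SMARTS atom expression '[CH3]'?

The query [CH3] means: aliphatic carbon with exactly three hydrogens.
Check the 17 heavy atoms by environment: 8× C (H1) → no; 1× O (H1) → no; 1× Cl (H0) → no; 1× C (H0) → no; 1× N (H2) → no; 2× C (H3) → match; 1× N (charge +1, H0) → no; 1× O (charge -1, H0) → no; 1× O (H0) → no.
That gives 2 matching atoms.

2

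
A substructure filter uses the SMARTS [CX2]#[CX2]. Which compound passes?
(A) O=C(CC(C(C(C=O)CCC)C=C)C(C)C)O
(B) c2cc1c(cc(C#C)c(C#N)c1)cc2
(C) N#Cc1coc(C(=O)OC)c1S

[CX2]#[CX2] describes a carbon-carbon triple bond (an alkyne).
(A) has a vinyl group (-CH=CH2) but the C=C is a double bond; both carbons are CX3, not CX2.
(B) contains an ethynyl group (-C#CH), which satisfies every atom and bond constraint.
(C) has a nitrile (-C#N) but the triple bond is C#N, not C#C.
So the answer is (B).

B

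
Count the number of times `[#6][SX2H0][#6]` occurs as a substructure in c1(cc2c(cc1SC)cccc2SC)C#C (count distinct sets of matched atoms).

[#6][SX2H0][#6] is the SMARTS for a thioether: an aliphatic sulfur bridging two carbons with no H on the sulfur.
The molecule carries 2 separate instances of a methylthio ether (-SCH3) meeting every constraint; each maps to a distinct set of atoms, giving 2 matches.

2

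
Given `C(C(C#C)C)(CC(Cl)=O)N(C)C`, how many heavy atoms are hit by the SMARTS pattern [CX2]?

The query [CX2] means: C with X2: aliphatic carbon with exactly 2 total connections.
Check the 12 heavy atoms by environment: 6× C (X4) → no; 1× N (X3) → no; 2× C (X2) → match; 1× C (X3) → no; 1× O (X1) → no; 1× Cl (X1) → no.
That gives 2 matching atoms.

2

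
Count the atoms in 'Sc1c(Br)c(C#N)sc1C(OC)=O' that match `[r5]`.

Check the 13 heavy atoms by environment: 1× s (aromatic, in 5-ring) → match; 4× c (aromatic, in 5-ring) → match; 3× C (acyclic) → no; 1× N (acyclic) → no; 2× O (acyclic) → no; 1× Br (acyclic) → no; 1× S (acyclic) → no.
Summing the matching environments: 1 + 4 = 5 matching atoms.

5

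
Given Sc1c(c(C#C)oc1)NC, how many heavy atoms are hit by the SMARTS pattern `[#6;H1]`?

The query [#6;H1] means: any carbon bearing exactly one hydrogen.
Check the 10 heavy atoms by environment: 1× o (aromatic, H0) → no; 3× c (aromatic, H0) → no; 1× c (aromatic, H1) → match; 1× S (H1) → no; 1× N (H1) → no; 1× C (H3) → no; 1× C (H0) → no; 1× C (H1) → match.
Summing the matching environments: 1 + 1 = 2 matching atoms.

2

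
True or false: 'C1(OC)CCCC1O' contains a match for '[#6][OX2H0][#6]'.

The pattern [#6][OX2H0][#6] describes an aliphatic oxygen bridging two carbons with no H on the oxygen — an ether.
The molecule carries a methoxy ether (-OCH3), whose atoms satisfy every constraint of the query, so the pattern matches.

True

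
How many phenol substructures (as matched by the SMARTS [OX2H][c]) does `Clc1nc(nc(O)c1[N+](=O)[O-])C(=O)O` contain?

1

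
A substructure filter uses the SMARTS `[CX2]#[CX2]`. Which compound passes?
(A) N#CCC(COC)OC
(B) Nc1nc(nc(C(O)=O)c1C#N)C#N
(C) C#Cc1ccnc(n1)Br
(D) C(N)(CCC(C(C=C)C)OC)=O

C

[CX2]#[CX2] describes a carbon-carbon triple bond (an alkyne).
(A) has a nitrile (-C#N) but the triple bond is C#N, not C#C.
(B) has a nitrile (-C#N) but the triple bond is C#N, not C#C.
(C) contains an ethynyl group (-C#CH), which satisfies every atom and bond constraint.
(D) has a vinyl group (-CH=CH2) but the C=C is a double bond; both carbons are CX3, not CX2.
So the answer is (C).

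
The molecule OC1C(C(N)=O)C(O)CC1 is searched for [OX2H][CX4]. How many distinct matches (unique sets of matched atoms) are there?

2

[OX2H][CX4] is the SMARTS for an aliphatic alcohol: a hydroxyl oxygen bound to an sp3 (X4) carbon.
The molecule carries 2 separate instances of a hydroxyl group (-OH) meeting every constraint; each maps to a distinct set of atoms, giving 2 matches.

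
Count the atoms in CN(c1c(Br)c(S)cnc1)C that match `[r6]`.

6

Check the 11 heavy atoms by environment: 1× n (aromatic, in 6-ring) → match; 5× c (aromatic, in 6-ring) → match; 1× Br (acyclic) → no; 1× S (acyclic) → no; 1× N (acyclic) → no; 2× C (acyclic) → no.
Summing the matching environments: 1 + 5 = 6 matching atoms.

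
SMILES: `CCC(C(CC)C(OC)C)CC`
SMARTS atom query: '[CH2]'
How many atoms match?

3

Check the 12 heavy atoms by environment: 5× C (H3) → no; 3× C (H2) → match; 3× C (H1) → no; 1× O (H0) → no.
That gives 3 matching atoms.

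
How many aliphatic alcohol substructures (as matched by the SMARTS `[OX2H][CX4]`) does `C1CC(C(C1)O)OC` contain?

[OX2H][CX4] is the SMARTS for an aliphatic alcohol: a hydroxyl oxygen bound to an sp3 (X4) carbon.
Exactly one fragment in the molecule meets all constraints, giving 1 match.

1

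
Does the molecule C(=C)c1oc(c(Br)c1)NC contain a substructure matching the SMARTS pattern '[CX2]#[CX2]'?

The pattern [CX2]#[CX2] describes a carbon-carbon triple bond — an alkyne.
The closest candidate here is a vinyl group (-CH=CH2), but the C=C is a double bond; both carbons are CX3, not CX2. No other fragment satisfies the full query, so there is no match.

No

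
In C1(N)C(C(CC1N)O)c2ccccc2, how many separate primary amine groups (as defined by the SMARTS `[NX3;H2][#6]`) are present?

2

[NX3;H2][#6] is the SMARTS for a primary amine: a trivalent nitrogen with two H attached to carbon.
The molecule carries 2 separate instances of a primary amino group (-NH2) meeting every constraint; each maps to a distinct set of atoms, giving 2 matches.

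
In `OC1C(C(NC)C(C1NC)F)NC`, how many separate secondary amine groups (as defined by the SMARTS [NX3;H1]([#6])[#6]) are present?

[NX3;H1]([#6])[#6] is the SMARTS for a secondary amine: a trivalent nitrogen with one H, bonded to two carbons.
The molecule carries 3 separate instances of an N-methylamino group (-NHCH3) meeting every constraint; each maps to a distinct set of atoms, giving 3 matches.

3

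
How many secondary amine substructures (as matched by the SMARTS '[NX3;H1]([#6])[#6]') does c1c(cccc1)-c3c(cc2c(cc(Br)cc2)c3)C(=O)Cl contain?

0

[NX3;H1]([#6])[#6] is the SMARTS for a secondary amine: a trivalent nitrogen with one H, bonded to two carbons.
No fragment in the molecule satisfies every constraint, giving 0 matches.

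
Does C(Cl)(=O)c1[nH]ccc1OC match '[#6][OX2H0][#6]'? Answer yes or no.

The pattern [#6][OX2H0][#6] describes an aliphatic oxygen bridging two carbons with no H on the oxygen — an ether.
The molecule carries a methoxy ether (-OCH3), whose atoms satisfy every constraint of the query, so the pattern matches.

Yes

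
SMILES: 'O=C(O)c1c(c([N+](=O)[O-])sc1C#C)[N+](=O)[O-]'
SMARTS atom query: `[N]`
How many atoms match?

2

The query [N] means: uppercase N matches aliphatic (non-aromatic) nitrogen only.
Check the 16 heavy atoms by environment: 1× s (aromatic) → no; 4× c (aromatic) → no; 3× C → no; 4× O → no; 2× N (charge +1) → match; 2× O (charge -1) → no.
That gives 2 matching atoms.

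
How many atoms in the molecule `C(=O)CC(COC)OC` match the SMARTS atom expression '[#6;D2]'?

The query [#6;D2] means: any carbon bonded to exactly two heavy atoms.
Check the 9 heavy atoms by environment: 3× C (D2) → match; 1× C (D3) → no; 1× O (D1) → no; 2× O (D2) → no; 2× C (D1) → no.
That gives 3 matching atoms.

3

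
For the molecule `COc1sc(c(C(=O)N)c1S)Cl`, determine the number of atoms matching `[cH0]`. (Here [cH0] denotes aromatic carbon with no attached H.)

The query [cH0] means: aromatic carbon with no attached hydrogen (substituted or ring-fusion).
Check the 12 heavy atoms by environment: 1× s (aromatic, H0) → no; 4× c (aromatic, H0) → match; 1× C (H0) → no; 2× O (H0) → no; 1× N (H2) → no; 1× C (H3) → no; 1× Cl (H0) → no; 1× S (H1) → no.
That gives 4 matching atoms.

4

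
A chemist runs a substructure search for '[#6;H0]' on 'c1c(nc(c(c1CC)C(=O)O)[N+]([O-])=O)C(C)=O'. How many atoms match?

The query [#6;H0] means: any carbon with no attached hydrogen.
Check the 17 heavy atoms by environment: 1× n (aromatic, H0) → no; 4× c (aromatic, H0) → match; 1× c (aromatic, H1) → no; 2× C (H0) → match; 3× O (H0) → no; 1× O (H1) → no; 1× C (H2) → no; 2× C (H3) → no; 1× N (charge +1, H0) → no; 1× O (charge -1, H0) → no.
Summing the matching environments: 4 + 2 = 6 matching atoms.

6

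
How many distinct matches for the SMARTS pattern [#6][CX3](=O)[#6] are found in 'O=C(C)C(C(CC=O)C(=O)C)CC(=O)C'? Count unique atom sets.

[#6][CX3](=O)[#6] is the SMARTS for a ketone: a carbonyl carbon (no H) flanked by two carbons.
The molecule carries 3 separate instances of an acetyl/ketone group (-C(=O)CH3) meeting every constraint; each maps to a distinct set of atoms, giving 3 matches.

3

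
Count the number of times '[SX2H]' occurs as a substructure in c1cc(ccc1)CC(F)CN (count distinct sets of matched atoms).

0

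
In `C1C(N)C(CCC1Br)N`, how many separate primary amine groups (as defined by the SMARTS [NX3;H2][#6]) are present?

2

[NX3;H2][#6] is the SMARTS for a primary amine: a trivalent nitrogen with two H attached to carbon.
The molecule carries 2 separate instances of a primary amino group (-NH2) meeting every constraint; each maps to a distinct set of atoms, giving 2 matches.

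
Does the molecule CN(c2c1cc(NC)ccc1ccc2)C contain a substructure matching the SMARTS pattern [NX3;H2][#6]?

The pattern [NX3;H2][#6] describes a trivalent nitrogen with two H attached to carbon — a primary amine.
The closest candidate here is a dimethylamino group (-N(CH3)2), but the nitrogen has H0, not H2. No other fragment satisfies the full query, so there is no match.

No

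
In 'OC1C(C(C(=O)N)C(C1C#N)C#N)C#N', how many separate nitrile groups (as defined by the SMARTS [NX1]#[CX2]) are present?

3

[NX1]#[CX2] is the SMARTS for a nitrile: a nitrogen triple-bonded to a two-connected carbon.
The molecule carries 3 separate instances of a nitrile (-C#N) meeting every constraint; each maps to a distinct set of atoms, giving 3 matches.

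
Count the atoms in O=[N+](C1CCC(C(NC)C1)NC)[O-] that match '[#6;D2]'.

Check the 13 heavy atoms by environment: 3× C (D3) → no; 3× C (D2) → match; 2× N (D2) → no; 2× C (D1) → no; 1× N (charge +1, D3) → no; 1× O (charge -1, D1) → no; 1× O (D1) → no.
That gives 3 matching atoms.

3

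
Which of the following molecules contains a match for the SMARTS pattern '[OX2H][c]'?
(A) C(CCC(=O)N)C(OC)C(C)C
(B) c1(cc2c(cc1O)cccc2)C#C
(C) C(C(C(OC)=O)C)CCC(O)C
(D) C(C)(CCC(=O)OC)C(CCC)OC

[OX2H][c] describes a hydroxyl oxygen attached to an aromatic carbon (a phenol).
(A) has a methoxy ether (-OCH3) but the oxygen has H0, not H1.
(B) contains a hydroxyl group (-OH), which satisfies every atom and bond constraint.
(C) has a hydroxyl group (-OH) but the -OH is on an aliphatic carbon, not an aromatic c.
(D) has a methoxy ether (-OCH3) but the oxygen has H0, not H1.
So the answer is (B).

B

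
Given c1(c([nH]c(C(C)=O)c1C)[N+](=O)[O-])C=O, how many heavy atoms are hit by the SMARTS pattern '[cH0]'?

4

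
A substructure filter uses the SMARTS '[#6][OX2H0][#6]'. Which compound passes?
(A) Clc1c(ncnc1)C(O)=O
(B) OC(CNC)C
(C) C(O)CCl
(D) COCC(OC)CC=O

D

[#6][OX2H0][#6] describes an aliphatic oxygen bridging two carbons with no H on the oxygen (an ether).
(A) has a carboxylic acid group (-C(=O)OH) but the -OH oxygen has H1; the =O is OX1, not OX2.
(B) has a hydroxyl group (-OH) but the oxygen has H1, not H0 bridging two carbons.
(C) has a hydroxyl group (-OH) but the oxygen has H1, not H0 bridging two carbons.
(D) contains a methoxy ether (-OCH3), which satisfies every atom and bond constraint.
So the answer is (D).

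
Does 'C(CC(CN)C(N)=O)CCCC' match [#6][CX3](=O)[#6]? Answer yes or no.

The pattern [#6][CX3](=O)[#6] describes a carbonyl carbon (no H) flanked by two carbons — a ketone.
The closest candidate here is a primary amide (-C(=O)NH2), but one neighbour of the carbonyl carbon is N, not C. No other fragment satisfies the full query, so there is no match.

No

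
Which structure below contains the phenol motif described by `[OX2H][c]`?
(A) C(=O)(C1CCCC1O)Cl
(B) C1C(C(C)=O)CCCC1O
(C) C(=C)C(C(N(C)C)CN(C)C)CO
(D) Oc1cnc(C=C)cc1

D

[OX2H][c] describes a hydroxyl oxygen attached to an aromatic carbon (a phenol).
(A) has a hydroxyl group (-OH) but the -OH is on an aliphatic carbon, not an aromatic c.
(B) has a hydroxyl group (-OH) but the -OH is on an aliphatic carbon, not an aromatic c.
(C) has a hydroxyl group (-OH) but the -OH is on an aliphatic carbon, not an aromatic c.
(D) contains a hydroxyl group (-OH), which satisfies every atom and bond constraint.
So the answer is (D).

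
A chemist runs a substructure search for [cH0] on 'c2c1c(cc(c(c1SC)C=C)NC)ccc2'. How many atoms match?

Check the 16 heavy atoms by environment: 5× c (aromatic, H0) → match; 5× c (aromatic, H1) → no; 1× C (H1) → no; 1× C (H2) → no; 1× N (H1) → no; 2× C (H3) → no; 1× S (H0) → no.
That gives 5 matching atoms.

5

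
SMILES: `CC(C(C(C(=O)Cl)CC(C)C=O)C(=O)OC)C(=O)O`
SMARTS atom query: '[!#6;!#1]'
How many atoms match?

7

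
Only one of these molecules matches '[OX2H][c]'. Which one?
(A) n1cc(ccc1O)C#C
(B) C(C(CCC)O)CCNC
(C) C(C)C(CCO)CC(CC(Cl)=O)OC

A

[OX2H][c] describes a hydroxyl oxygen attached to an aromatic carbon (a phenol).
(A) contains a hydroxyl group (-OH), which satisfies every atom and bond constraint.
(B) has a hydroxyl group (-OH) but the -OH is on an aliphatic carbon, not an aromatic c.
(C) has a hydroxyl group (-OH) but the -OH is on an aliphatic carbon, not an aromatic c.
So the answer is (A).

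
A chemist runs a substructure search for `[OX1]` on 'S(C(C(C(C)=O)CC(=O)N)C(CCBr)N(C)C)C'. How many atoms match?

The query [OX1] means: aliphatic oxygen with one total connection — typically a carbonyl =O or an oxide.
Check the 18 heavy atoms by environment: 10× C (X4) → no; 2× C (X3) → no; 2× O (X1) → match; 1× Br (X1) → no; 2× N (X3) → no; 1× S (X2) → no.
That gives 2 matching atoms.

2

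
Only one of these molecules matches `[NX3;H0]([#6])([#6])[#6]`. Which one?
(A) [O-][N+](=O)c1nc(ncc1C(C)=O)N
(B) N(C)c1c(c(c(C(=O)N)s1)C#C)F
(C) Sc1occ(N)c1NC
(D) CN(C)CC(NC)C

[NX3;H0]([#6])([#6])[#6] describes a trivalent nitrogen with no H, bonded to three carbons (a tertiary amine).
(A) has a primary amino group (-NH2) but the nitrogen has H2, not H0 with three carbons.
(B) has an N-methylamino group (-NHCH3) but the nitrogen still has one H (H1), not H0.
(C) has a primary amino group (-NH2) but the nitrogen has H2, not H0 with three carbons.
(D) contains a dimethylamino group (-N(CH3)2), which satisfies every atom and bond constraint.
So the answer is (D).

D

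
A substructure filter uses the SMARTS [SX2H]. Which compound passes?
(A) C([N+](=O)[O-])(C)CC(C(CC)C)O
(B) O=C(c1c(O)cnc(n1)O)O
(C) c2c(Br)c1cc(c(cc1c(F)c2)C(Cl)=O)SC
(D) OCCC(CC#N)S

D

[SX2H] describes an aliphatic sulfur with two connections, one being H (a thiol).
(A) has a hydroxyl group (-OH) but it is an -OH, not an -SH.
(B) has a hydroxyl group (-OH) but it is an -OH, not an -SH.
(C) has a methylthio ether (-SCH3) but the sulfur has H0 (bonded to two carbons), not H1.
(D) contains a thiol (-SH), which satisfies every atom and bond constraint.
So the answer is (D).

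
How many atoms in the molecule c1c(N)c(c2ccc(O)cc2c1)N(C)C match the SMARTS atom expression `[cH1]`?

The query [cH1] means: aromatic carbon bearing exactly one hydrogen.
Check the 15 heavy atoms by environment: 5× c (aromatic, H0) → no; 5× c (aromatic, H1) → match; 1× N (H0) → no; 2× C (H3) → no; 1× O (H1) → no; 1× N (H2) → no.
That gives 5 matching atoms.

5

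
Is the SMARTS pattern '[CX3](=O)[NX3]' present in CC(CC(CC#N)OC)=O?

The pattern [CX3](=O)[NX3] describes a carbonyl carbon bonded to a trivalent nitrogen — an amide.
The closest candidate here is a nitrile (-C#N), but the nitrile N is NX1 (triple-bonded), not NX3. No other fragment satisfies the full query, so there is no match.

No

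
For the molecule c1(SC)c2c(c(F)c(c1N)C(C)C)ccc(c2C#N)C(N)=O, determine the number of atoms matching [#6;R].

10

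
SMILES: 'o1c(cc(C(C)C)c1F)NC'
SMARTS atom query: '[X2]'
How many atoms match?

The query [X2] means: any atom with exactly two total connections (bonds + H).
Check the 11 heavy atoms by environment: 1× o (aromatic, X2) → match; 4× c (aromatic, X3) → no; 1× F (X1) → no; 4× C (X4) → no; 1× N (X3) → no.
That gives 1 matching atom.

1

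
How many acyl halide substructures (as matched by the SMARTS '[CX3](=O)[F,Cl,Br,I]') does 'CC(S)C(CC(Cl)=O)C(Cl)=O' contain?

[CX3](=O)[F,Cl,Br,I] is the SMARTS for an acyl halide: a carbonyl carbon bonded to a halogen.
The molecule carries 2 separate instances of an acyl chloride (-C(=O)Cl) meeting every constraint; each maps to a distinct set of atoms, giving 2 matches.

2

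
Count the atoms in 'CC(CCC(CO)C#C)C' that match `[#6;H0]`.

1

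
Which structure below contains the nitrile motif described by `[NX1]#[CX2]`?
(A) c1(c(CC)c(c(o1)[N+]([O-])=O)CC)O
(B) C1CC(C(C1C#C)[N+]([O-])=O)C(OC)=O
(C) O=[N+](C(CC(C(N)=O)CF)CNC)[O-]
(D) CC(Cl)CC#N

[NX1]#[CX2] describes a nitrogen triple-bonded to a two-connected carbon (a nitrile).
(A) has a nitro group (-[N+](=O)[O-]) but there is no C#N triple bond.
(B) has a nitro group (-[N+](=O)[O-]) but there is no C#N triple bond.
(C) has a primary amide (-C(=O)NH2) but the nitrogen is NX3, not NX1.
(D) contains a nitrile (-C#N), which satisfies every atom and bond constraint.
So the answer is (D).

D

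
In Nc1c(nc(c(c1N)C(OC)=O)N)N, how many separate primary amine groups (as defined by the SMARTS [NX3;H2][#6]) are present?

4

[NX3;H2][#6] is the SMARTS for a primary amine: a trivalent nitrogen with two H attached to carbon.
The molecule carries 4 separate instances of a primary amino group (-NH2) meeting every constraint; each maps to a distinct set of atoms, giving 4 matches.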